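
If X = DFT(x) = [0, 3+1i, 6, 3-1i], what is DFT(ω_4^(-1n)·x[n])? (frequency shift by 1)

Modulation property: DFT(ω_4^(-1n)·x[n]) = X[(k-1) mod 4], so circularly shift X by 1 positions.

X[k-1] = [3-1i, 0, 3+1i, 6]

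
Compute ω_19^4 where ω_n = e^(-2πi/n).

ω_19^4 = e^(-2πi·4/19)
= cos(-2π·4/19) + i·sin(-2π·4/19)
= cos(-8π/19) + i·sin(-8π/19)

ω_19^4 = cos(-8π/19) + i·sin(-8π/19) = 0.2455-0.9694i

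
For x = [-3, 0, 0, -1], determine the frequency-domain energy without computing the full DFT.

Parseval: Σ|x[n]|² = (1/N)Σ|X[k]|², so Σ|X[k]|² = N·Σ|x[n]|² = 4·10.0000

Σ|X[k]|² = N·Σ|x[n]|² = 4·10.0000 = 40.0000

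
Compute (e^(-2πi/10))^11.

Since ω_10^10 = 1, powers reduce modulo 10.
11 mod 10 = 1
So ω_10^11 = ω_10^1 = e^(-2πi·1/10)

ω_10^11 = ω_10^1 = 0.8090-0.5878i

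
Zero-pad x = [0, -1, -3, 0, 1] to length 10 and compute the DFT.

Original 5-point DFT: [-3, 2.4271+3.6655i, -0.9271-1.6776i, -0.9271+1.6776i, 2.4271-3.6655i]
Zero-padded 10-point DFT provides frequency interpolation.

DFT_10([x, 0, ...]) = [-3, -2.5451+2.8532i, 2.4271+3.6655i, 3.0451-1.7634i, -0.9271-1.6776i, -1, -0.9271+1.6776i, 3.0451+1.7634i, 2.4271-3.6655i, -2.5451-2.8532i]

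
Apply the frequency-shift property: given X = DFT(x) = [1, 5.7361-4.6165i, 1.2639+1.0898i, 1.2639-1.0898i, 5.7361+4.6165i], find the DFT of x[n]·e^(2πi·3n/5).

Modulation property: DFT(ω_5^(-3n)·x[n]) = X[(k-3) mod 5], so circularly shift X by 3 positions.

X[k-3] = [1.2639+1.0898i, 1.2639-1.0898i, 5.7361+4.6165i, 1, 5.7361-4.6165i]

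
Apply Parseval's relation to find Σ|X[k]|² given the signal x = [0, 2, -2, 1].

Parseval: Σ|x[n]|² = (1/N)Σ|X[k]|², so Σ|X[k]|² = N·Σ|x[n]|² = 4·9.0000

Σ|X[k]|² = N·Σ|x[n]|² = 4·9.0000 = 36.0000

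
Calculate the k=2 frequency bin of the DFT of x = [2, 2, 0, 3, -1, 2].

X[2] = Σ(n=0 to 5) x[n] · ω_6^(2n) where ω_6 = e^(-2πi/6)
= (2)·ω_6^0 + (2)·ω_6^2 + (0)·ω_6^4 + (3)·ω_6^6 + (-1)·ω_6^8 + (2)·ω_6^10

X[2] = 3.5000+0.8660i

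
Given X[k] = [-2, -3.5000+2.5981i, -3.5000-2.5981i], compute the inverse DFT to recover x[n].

x[n] = (1/3) Σ(k=0 to 2) X[k] · e^(2πikn/3)

Computing each x[n]:
x[0] = -3
x[1] = -1
x[2] = 2

x = [-3, -1, 2]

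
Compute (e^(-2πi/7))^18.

Since ω_7^7 = 1, powers reduce modulo 7.
18 mod 7 = 4
So ω_7^18 = ω_7^4 = e^(-2πi·4/7)

ω_7^18 = ω_7^4 = -0.9010+0.4339i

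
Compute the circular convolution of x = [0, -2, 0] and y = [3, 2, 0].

(x ⊛ y)[n] = Σ(m=0 to 2) x[m] · y[(n-m) mod 3]

Computing each output sample:
(x ⊛ y)[0] = 0
(x ⊛ y)[1] = -6
(x ⊛ y)[2] = -4

x ⊛ y = [0, -6, -4]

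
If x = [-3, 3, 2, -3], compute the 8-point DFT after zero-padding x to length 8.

Original 4-point DFT: [-1, -5-6i, -1, -5+6i]
Zero-padded 8-point DFT provides frequency interpolation.

DFT_8([x, 0, ...]) = [-1, 1.2426-2.0000i, -5-6i, -7.2426+2.0000i, -1, -7.2426-2.0000i, -5+6i, 1.2426+2.0000i]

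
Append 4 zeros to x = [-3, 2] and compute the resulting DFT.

Original 2-point DFT: [-1, -5]
Zero-padded 6-point DFT provides frequency interpolation.

DFT_6([x, 0, ...]) = [-1, -2.0000-1.7321i, -4.0000-1.7321i, -5, -4.0000+1.7321i, -2.0000+1.7321i]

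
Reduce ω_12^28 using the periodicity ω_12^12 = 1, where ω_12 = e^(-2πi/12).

Since ω_12^12 = 1, powers reduce modulo 12.
28 mod 12 = 4
So ω_12^28 = ω_12^4 = e^(-2πi·4/12)

ω_12^28 = ω_12^4 = -0.5000-0.8660i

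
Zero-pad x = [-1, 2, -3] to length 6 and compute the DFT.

Original 3-point DFT: [-2, -0.5000-4.3301i, -0.5000+4.3301i]
Zero-padded 6-point DFT provides frequency interpolation.

DFT_6([x, 0, ...]) = [-2, 1.5000+0.8660i, -0.5000-4.3301i, -6, -0.5000+4.3301i, 1.5000-0.8660i]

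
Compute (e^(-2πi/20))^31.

Since ω_20^20 = 1, powers reduce modulo 20.
31 mod 20 = 11
So ω_20^31 = ω_20^11 = e^(-2πi·11/20)

ω_20^31 = ω_20^11 = -0.9511+0.3090i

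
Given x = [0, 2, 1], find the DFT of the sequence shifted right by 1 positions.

Time shift by 1: X_shifted[k] = ω_3^(1k) · X[k]
Shifted x = [1, 0, 2]

DFT(x[n-1]) = [3, 1.7321i, -1.7321i]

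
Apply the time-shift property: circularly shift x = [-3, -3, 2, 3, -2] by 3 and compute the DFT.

Time shift by 3: X_shifted[k] = ω_5^(3k) · X[k]
Shifted x = [2, 3, -2, -3, -3]

DFT(x[n-3]) = [-3, 6.0451-6.2941i, 0.4549-2.5757i, 0.4549+2.5757i, 6.0451+6.2941i]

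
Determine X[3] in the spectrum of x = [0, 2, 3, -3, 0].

X[3] = Σ(n=0 to 4) x[n] · ω_5^(3n) where ω_5 = e^(-2πi/5)
= (0)·ω_5^0 + (2)·ω_5^3 + (3)·ω_5^6 + (-3)·ω_5^9 + (0)·ω_5^12

X[3] = -1.6180-4.5308i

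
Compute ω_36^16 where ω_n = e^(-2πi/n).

ω_36^16 = e^(-2πi·16/36)
= cos(-2π·16/36) + i·sin(-2π·16/36)
= cos(-32π/36) + i·sin(-32π/36)

ω_36^16 = cos(-32π/36) + i·sin(-32π/36) = -0.9397-0.3420i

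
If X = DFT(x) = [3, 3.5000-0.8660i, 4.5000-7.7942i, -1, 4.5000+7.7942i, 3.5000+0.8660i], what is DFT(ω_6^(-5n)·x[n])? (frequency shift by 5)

Modulation property: DFT(ω_6^(-5n)·x[n]) = X[(k-5) mod 6], so circularly shift X by 5 positions.

X[k-5] = [3.5000-0.8660i, 4.5000-7.7942i, -1, 4.5000+7.7942i, 3.5000+0.8660i, 3]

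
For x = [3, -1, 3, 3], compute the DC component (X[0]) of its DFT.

X[0] = Σ(n=0 to 3) x[n] · ω_4^0 = Σ x[n]
= (3) + (-1) + (3) + (3)

X[0] = 8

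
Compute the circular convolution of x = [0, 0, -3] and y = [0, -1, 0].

(x ⊛ y)[n] = Σ(m=0 to 2) x[m] · y[(n-m) mod 3]

Computing each output sample:
(x ⊛ y)[0] = 3
(x ⊛ y)[1] = 0
(x ⊛ y)[2] = 0

x ⊛ y = [3, 0, 0]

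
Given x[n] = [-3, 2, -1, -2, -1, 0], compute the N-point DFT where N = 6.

X[k] = Σ(n=0 to 5) x[n] · ω_6^(nk)
where ω_6 = e^(-2πi/6)

Computing each X[k]:
X[0] = -5
X[1] = 1.0000-1.7321i
X[2] = -5.0000-1.7321i
X[3] = -5
X[4] = -5.0000+1.7321i
X[5] = 1.0000+1.7321i

X = [-5, 1.0000-1.7321i, -5.0000-1.7321i, -5, -5.0000+1.7321i, 1.0000+1.7321i]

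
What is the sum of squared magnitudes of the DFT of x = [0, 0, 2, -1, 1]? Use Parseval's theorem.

Parseval: Σ|x[n]|² = (1/N)Σ|X[k]|², so Σ|X[k]|² = N·Σ|x[n]|² = 5·6.0000

Σ|X[k]|² = N·Σ|x[n]|² = 5·6.0000 = 30.0000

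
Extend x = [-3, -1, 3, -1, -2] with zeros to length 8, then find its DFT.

Original 5-point DFT: [-4, -5.5451-3.3022i, 0.0451+3.2164i, 0.0451-3.2164i, -5.5451+3.3022i]
Zero-padded 8-point DFT provides frequency interpolation.

DFT_8([x, 0, ...]) = [-4, -1.0000-1.5858i, -8, -1.0000+4.4142i, 0, -1.0000-4.4142i, -8, -1.0000+1.5858i]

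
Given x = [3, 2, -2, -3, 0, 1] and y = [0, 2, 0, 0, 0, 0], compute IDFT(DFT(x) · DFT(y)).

(x ⊛ y)[n] = Σ(m=0 to 5) x[m] · y[(n-m) mod 6]

Computing each output sample:
(x ⊛ y)[0] = 2
(x ⊛ y)[1] = 6
(x ⊛ y)[2] = 4
(x ⊛ y)[3] = -4
(x ⊛ y)[4] = -6
(x ⊛ y)[5] = 0

x ⊛ y = [2, 6, 4, -4, -6, 0]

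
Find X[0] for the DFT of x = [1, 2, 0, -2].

X[0] = Σ(n=0 to 3) x[n] · ω_4^0 = Σ x[n]
= (1) + (2) + (0) + (-2)

X[0] = 1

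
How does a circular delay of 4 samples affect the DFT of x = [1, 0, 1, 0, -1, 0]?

Time shift by 4: X_shifted[k] = ω_6^(4k) · X[k]
Shifted x = [1, 0, -1, 0, 1, 0]

DFT(x[n-4]) = [1, 1.0000+1.7321i, 1.0000-1.7321i, 1, 1.0000+1.7321i, 1.0000-1.7321i]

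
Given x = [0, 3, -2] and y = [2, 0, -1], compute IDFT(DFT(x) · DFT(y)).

(x ⊛ y)[n] = Σ(m=0 to 2) x[m] · y[(n-m) mod 3]

Computing each output sample:
(x ⊛ y)[0] = -3
(x ⊛ y)[1] = 8
(x ⊛ y)[2] = -4

x ⊛ y = [-3, 8, -4]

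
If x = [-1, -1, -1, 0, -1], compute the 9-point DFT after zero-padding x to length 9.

Original 5-point DFT: [-4, -0.8090+0.5878i, 0.3090-0.9511i, 0.3090+0.9511i, -0.8090-0.5878i]
Zero-padded 9-point DFT provides frequency interpolation.

DFT_9([x, 0, ...]) = [-4, -1.0000+1.9696i, -1.0000+0.6840i, 0.5000+0.8660i, -1.0000-1.2856i, -1.0000+1.2856i, 0.5000-0.8660i, -1.0000-0.6840i, -1.0000-1.9696i]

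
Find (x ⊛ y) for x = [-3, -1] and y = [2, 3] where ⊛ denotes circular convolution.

(x ⊛ y)[n] = Σ(m=0 to 1) x[m] · y[(n-m) mod 2]

Computing each output sample:
(x ⊛ y)[0] = -9
(x ⊛ y)[1] = -11

x ⊛ y = [-9, -11]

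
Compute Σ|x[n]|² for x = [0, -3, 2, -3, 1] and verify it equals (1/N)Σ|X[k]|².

Time domain:
Σ|x[n]|² = |0|² + |-3|² + |2|² + |-3|² + |1|² = 23.0000

Frequency domain:
(1/5)Σ|X[k]|² = (1/5)(|-3|² + |0.1910+0.8653i|² + |1.3090+7.1064i|² + |1.3090-7.1064i|² + |0.1910-0.8653i|²) = (1/5)·115.0000 = 23.0000

Both sides agree, confirming Parseval's theorem.

Σ|x[n]|² = (1/N)Σ|X[k]|² = 23.0000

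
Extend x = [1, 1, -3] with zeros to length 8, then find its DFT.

Original 3-point DFT: [-1, 2.0000-3.4641i, 2.0000+3.4641i]
Zero-padded 8-point DFT provides frequency interpolation.

DFT_8([x, 0, ...]) = [-1, 1.7071+2.2929i, 4-1i, 0.2929-3.7071i, -3, 0.2929+3.7071i, 4+1i, 1.7071-2.2929i]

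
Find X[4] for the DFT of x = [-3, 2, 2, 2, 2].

X[4] = Σ(n=0 to 4) x[n] · ω_5^(4n) where ω_5 = e^(-2πi/5)
= (-3)·ω_5^0 + (2)·ω_5^4 + (2)·ω_5^8 + (2)·ω_5^12 + (2)·ω_5^16

X[4] = -5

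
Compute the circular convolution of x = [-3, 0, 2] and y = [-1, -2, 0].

(x ⊛ y)[n] = Σ(m=0 to 2) x[m] · y[(n-m) mod 3]

Computing each output sample:
(x ⊛ y)[0] = -1
(x ⊛ y)[1] = 6
(x ⊛ y)[2] = -2

x ⊛ y = [-1, 6, -2]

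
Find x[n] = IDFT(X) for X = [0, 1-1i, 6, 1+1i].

x[n] = (1/4) Σ(k=0 to 3) X[k] · e^(2πikn/4)

Computing each x[n]:
x[0] = 2
x[1] = -1
x[2] = 1
x[3] = -2

x = [2, -1, 1, -2]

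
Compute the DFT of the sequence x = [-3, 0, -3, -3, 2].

X[k] = Σ(n=0 to 4) x[n] · ω_5^(nk)
where ω_5 = e^(-2πi/5)

Computing each X[k]:
X[0] = -7
X[1] = 2.4721+1.9021i
X[2] = -6.4721+1.1756i
X[3] = -6.4721-1.1756i
X[4] = 2.4721-1.9021i

X = [-7, 2.4721+1.9021i, -6.4721+1.1756i, -6.4721-1.1756i, 2.4721-1.9021i]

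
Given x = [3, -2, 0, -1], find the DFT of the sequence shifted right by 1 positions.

Time shift by 1: X_shifted[k] = ω_4^(1k) · X[k]
Shifted x = [-1, 3, -2, 0]

DFT(x[n-1]) = [0, 1-3i, -6, 1+3i]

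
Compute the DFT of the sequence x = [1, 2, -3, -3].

X[k] = Σ(n=0 to 3) x[n] · ω_4^(nk)
where ω_4 = e^(-2πi/4)

Computing each X[k]:
X[0] = -3
X[1] = 4-5i
X[2] = -1
X[3] = 4+5i

X = [-3, 4-5i, -1, 4+5i]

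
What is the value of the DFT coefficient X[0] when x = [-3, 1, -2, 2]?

X[0] = Σ(n=0 to 3) x[n] · ω_4^0 = Σ x[n]
= (-3) + (1) + (-2) + (2)

X[0] = -2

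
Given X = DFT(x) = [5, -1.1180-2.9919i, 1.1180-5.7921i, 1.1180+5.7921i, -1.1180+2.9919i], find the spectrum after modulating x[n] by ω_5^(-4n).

Modulation property: DFT(ω_5^(-4n)·x[n]) = X[(k-4) mod 5], so circularly shift X by 4 positions.

X[k-4] = [-1.1180-2.9919i, 1.1180-5.7921i, 1.1180+5.7921i, -1.1180+2.9919i, 5]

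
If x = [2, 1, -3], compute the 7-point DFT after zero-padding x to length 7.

Original 3-point DFT: [0, 3.0000-3.4641i, 3.0000+3.4641i]
Zero-padded 7-point DFT provides frequency interpolation.

DFT_7([x, 0, ...]) = [0, 3.2911+2.1430i, 4.4804-2.2766i, -0.7714-2.7794i, -0.7714+2.7794i, 4.4804+2.2766i, 3.2911-2.1430i]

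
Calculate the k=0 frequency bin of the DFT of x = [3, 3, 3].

X[0] = Σ(n=0 to 2) x[n] · ω_3^0 = Σ x[n]
= (3) + (3) + (3)

X[0] = 9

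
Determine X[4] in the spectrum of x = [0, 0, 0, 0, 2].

X[4] = Σ(n=0 to 4) x[n] · ω_5^(4n) where ω_5 = e^(-2πi/5)
= (0)·ω_5^0 + (0)·ω_5^4 + (0)·ω_5^8 + (0)·ω_5^12 + (2)·ω_5^16

X[4] = 0.6180-1.9021i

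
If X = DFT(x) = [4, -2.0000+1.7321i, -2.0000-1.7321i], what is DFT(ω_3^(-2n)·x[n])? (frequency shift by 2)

Modulation property: DFT(ω_3^(-2n)·x[n]) = X[(k-2) mod 3], so circularly shift X by 2 positions.

X[k-2] = [-2.0000+1.7321i, -2.0000-1.7321i, 4]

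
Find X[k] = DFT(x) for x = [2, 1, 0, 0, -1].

X[k] = Σ(n=0 to 4) x[n] · ω_5^(nk)
where ω_5 = e^(-2πi/5)

Computing each X[k]:
X[0] = 2
X[1] = 2.0000-1.9021i
X[2] = 2.0000-1.1756i
X[3] = 2.0000+1.1756i
X[4] = 2.0000+1.9021i

X = [2, 2.0000-1.9021i, 2.0000-1.1756i, 2.0000+1.1756i, 2.0000+1.9021i]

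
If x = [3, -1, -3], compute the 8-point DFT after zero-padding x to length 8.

Original 3-point DFT: [-1, 5.0000-1.7321i, 5.0000+1.7321i]
Zero-padded 8-point DFT provides frequency interpolation.

DFT_8([x, 0, ...]) = [-1, 2.2929+3.7071i, 6+1i, 3.7071-2.2929i, 1, 3.7071+2.2929i, 6-1i, 2.2929-3.7071i]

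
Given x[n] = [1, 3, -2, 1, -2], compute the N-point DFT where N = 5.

X[k] = Σ(n=0 to 4) x[n] · ω_5^(nk)
where ω_5 = e^(-2πi/5)

Computing each X[k]:
X[0] = 1
X[1] = 2.1180-2.9919i
X[2] = -0.1180-5.7921i
X[3] = -0.1180+5.7921i
X[4] = 2.1180+2.9919i

X = [1, 2.1180-2.9919i, -0.1180-5.7921i, -0.1180+5.7921i, 2.1180+2.9919i]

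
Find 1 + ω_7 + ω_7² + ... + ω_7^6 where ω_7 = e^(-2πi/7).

Sum of all nth roots of unity equals 0 for n > 1 (geometric series with r ≠ 1).

0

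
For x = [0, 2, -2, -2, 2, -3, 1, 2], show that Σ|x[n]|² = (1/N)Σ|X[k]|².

Time domain:
Σ|x[n]|² = |0|² + |2|² + |-2|² + |-2|² + |2|² + |-3|² + |1|² + |2|² = 30.0000

Frequency domain:
(1/8)Σ|X[k]|² = (1/8)(|0|² + |4.3640+2.2929i|² + |3+1i|² + |-8.3640-3.7071i|² + |2|² + |-8.3640+3.7071i|² + |3-1i|² + |4.3640-2.2929i|²) = (1/8)·240.0000 = 30.0000

Both sides agree, confirming Parseval's theorem.

Σ|x[n]|² = (1/N)Σ|X[k]|² = 30.0000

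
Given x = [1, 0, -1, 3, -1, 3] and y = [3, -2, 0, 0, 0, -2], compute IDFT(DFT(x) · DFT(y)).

(x ⊛ y)[n] = Σ(m=0 to 5) x[m] · y[(n-m) mod 6]

Computing each output sample:
(x ⊛ y)[0] = -3
(x ⊛ y)[1] = 0
(x ⊛ y)[2] = -9
(x ⊛ y)[3] = 13
(x ⊛ y)[4] = -15
(x ⊛ y)[5] = 9

x ⊛ y = [-3, 0, -9, 13, -15, 9]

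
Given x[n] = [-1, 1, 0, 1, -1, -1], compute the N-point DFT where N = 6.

X[k] = Σ(n=0 to 5) x[n] · ω_6^(nk)
where ω_6 = e^(-2πi/6)

Computing each X[k]:
X[0] = -1
X[1] = -1.5000-2.5981i
X[2] = 0.5000-0.8660i
X[3] = -3
X[4] = 0.5000+0.8660i
X[5] = -1.5000+2.5981i

X = [-1, -1.5000-2.5981i, 0.5000-0.8660i, -3, 0.5000+0.8660i, -1.5000+2.5981i]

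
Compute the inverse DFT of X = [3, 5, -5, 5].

x[n] = (1/4) Σ(k=0 to 3) X[k] · e^(2πikn/4)

Computing each x[n]:
x[0] = 2
x[1] = 2
x[2] = -3
x[3] = 2

x = [2, 2, -3, 2]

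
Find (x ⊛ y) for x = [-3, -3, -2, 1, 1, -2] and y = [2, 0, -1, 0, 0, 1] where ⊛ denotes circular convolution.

(x ⊛ y)[n] = Σ(m=0 to 5) x[m] · y[(n-m) mod 6]

Computing each output sample:
(x ⊛ y)[0] = -10
(x ⊛ y)[1] = -6
(x ⊛ y)[2] = 0
(x ⊛ y)[3] = 6
(x ⊛ y)[4] = 2
(x ⊛ y)[5] = -8

x ⊛ y = [-10, -6, 0, 6, 2, -8]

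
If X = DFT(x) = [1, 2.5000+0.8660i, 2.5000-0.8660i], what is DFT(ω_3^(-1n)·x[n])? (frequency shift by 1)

Modulation property: DFT(ω_3^(-1n)·x[n]) = X[(k-1) mod 3], so circularly shift X by 1 positions.

X[k-1] = [2.5000-0.8660i, 1, 2.5000+0.8660i]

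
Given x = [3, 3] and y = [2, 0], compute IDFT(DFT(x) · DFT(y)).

(x ⊛ y)[n] = Σ(m=0 to 1) x[m] · y[(n-m) mod 2]

Computing each output sample:
(x ⊛ y)[0] = 6
(x ⊛ y)[1] = 6

x ⊛ y = [6, 6]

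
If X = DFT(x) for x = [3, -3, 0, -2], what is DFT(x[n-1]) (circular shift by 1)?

Time shift by 1: X_shifted[k] = ω_4^(1k) · X[k]
Shifted x = [-2, 3, -3, 0]

DFT(x[n-1]) = [-2, 1-3i, -8, 1+3i]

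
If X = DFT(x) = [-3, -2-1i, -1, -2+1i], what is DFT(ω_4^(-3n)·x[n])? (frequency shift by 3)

Modulation property: DFT(ω_4^(-3n)·x[n]) = X[(k-3) mod 4], so circularly shift X by 3 positions.

X[k-3] = [-2-1i, -1, -2+1i, -3]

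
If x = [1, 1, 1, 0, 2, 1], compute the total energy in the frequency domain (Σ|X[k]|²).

Parseval: Σ|x[n]|² = (1/N)Σ|X[k]|², so Σ|X[k]|² = N·Σ|x[n]|² = 6·8.0000

Σ|X[k]|² = N·Σ|x[n]|² = 6·8.0000 = 48.0000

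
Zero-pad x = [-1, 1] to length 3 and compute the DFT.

Original 2-point DFT: [0, -2]
Zero-padded 3-point DFT provides frequency interpolation.

DFT_3([x, 0, ...]) = [0, -1.5000-0.8660i, -1.5000+0.8660i]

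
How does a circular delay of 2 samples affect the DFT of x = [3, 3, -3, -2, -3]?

Time shift by 2: X_shifted[k] = ω_5^(2k) · X[k]
Shifted x = [-2, -3, 3, 3, -3]

DFT(x[n-2]) = [-2, -8.7082, 4.7082, 4.7082, -8.7082]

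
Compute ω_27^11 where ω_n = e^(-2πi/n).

ω_27^11 = e^(-2πi·11/27)
= cos(-2π·11/27) + i·sin(-2π·11/27)
= cos(-22π/27) + i·sin(-22π/27)

ω_27^11 = cos(-22π/27) + i·sin(-22π/27) = -0.8355-0.5495i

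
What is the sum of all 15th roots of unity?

Sum of all nth roots of unity equals 0 for n > 1 (geometric series with r ≠ 1).

0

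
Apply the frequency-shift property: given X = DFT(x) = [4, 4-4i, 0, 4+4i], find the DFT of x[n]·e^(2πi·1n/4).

Modulation property: DFT(ω_4^(-1n)·x[n]) = X[(k-1) mod 4], so circularly shift X by 1 positions.

X[k-1] = [4+4i, 4, 4-4i, 0]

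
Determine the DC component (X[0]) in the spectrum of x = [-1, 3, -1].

X[0] = Σ(n=0 to 2) x[n] · ω_3^0 = Σ x[n]
= (-1) + (3) + (-1)

X[0] = 1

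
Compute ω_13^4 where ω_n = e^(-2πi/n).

ω_13^4 = e^(-2πi·4/13)
= cos(-2π·4/13) + i·sin(-2π·4/13)
= cos(-8π/13) + i·sin(-8π/13)

ω_13^4 = cos(-8π/13) + i·sin(-8π/13) = -0.3546-0.9350i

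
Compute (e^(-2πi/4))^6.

Since ω_4^4 = 1, powers reduce modulo 4.
6 mod 4 = 2
So ω_4^6 = ω_4^2 = e^(-2πi·2/4)

ω_4^6 = ω_4^2 = -1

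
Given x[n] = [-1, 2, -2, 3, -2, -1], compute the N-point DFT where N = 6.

X[k] = Σ(n=0 to 5) x[n] · ω_6^(nk)
where ω_6 = e^(-2πi/6)

Computing each X[k]:
X[0] = -1
X[1] = -1.5000-2.5981i
X[2] = 3.5000-2.5981i
X[3] = -9
X[4] = 3.5000+2.5981i
X[5] = -1.5000+2.5981i

X = [-1, -1.5000-2.5981i, 3.5000-2.5981i, -9, 3.5000+2.5981i, -1.5000+2.5981i]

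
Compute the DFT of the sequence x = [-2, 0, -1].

X[k] = Σ(n=0 to 2) x[n] · ω_3^(nk)
where ω_3 = e^(-2πi/3)

Computing each X[k]:
X[0] = -3
X[1] = -1.5000-0.8660i
X[2] = -1.5000+0.8660i

X = [-3, -1.5000-0.8660i, -1.5000+0.8660i]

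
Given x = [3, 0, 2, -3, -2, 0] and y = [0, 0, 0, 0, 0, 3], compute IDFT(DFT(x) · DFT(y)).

(x ⊛ y)[n] = Σ(m=0 to 5) x[m] · y[(n-m) mod 6]

Computing each output sample:
(x ⊛ y)[0] = 0
(x ⊛ y)[1] = 6
(x ⊛ y)[2] = -9
(x ⊛ y)[3] = -6
(x ⊛ y)[4] = 0
(x ⊛ y)[5] = 9

x ⊛ y = [0, 6, -9, -6, 0, 9]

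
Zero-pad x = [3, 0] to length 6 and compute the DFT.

Original 2-point DFT: [3, 3]
Zero-padded 6-point DFT provides frequency interpolation.

DFT_6([x, 0, ...]) = [3, 3, 3, 3, 3, 3]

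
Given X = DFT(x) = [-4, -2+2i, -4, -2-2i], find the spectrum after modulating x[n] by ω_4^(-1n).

Modulation property: DFT(ω_4^(-1n)·x[n]) = X[(k-1) mod 4], so circularly shift X by 1 positions.

X[k-1] = [-2-2i, -4, -2+2i, -4]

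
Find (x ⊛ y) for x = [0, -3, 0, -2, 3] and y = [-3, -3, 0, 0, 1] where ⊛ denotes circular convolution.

(x ⊛ y)[n] = Σ(m=0 to 4) x[m] · y[(n-m) mod 5]

Computing each output sample:
(x ⊛ y)[0] = -12
(x ⊛ y)[1] = 9
(x ⊛ y)[2] = 7
(x ⊛ y)[3] = 9
(x ⊛ y)[4] = -3

x ⊛ y = [-12, 9, 7, 9, -3]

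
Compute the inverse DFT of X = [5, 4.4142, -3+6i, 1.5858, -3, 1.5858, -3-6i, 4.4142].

x[n] = (1/8) Σ(k=0 to 7) X[k] · e^(2πikn/8)

Computing each x[n]:
x[0] = 1
x[1] = 0
x[2] = 1
x[3] = 2
x[4] = -2
x[5] = -1
x[6] = 1
x[7] = 3

x = [1, 0, 1, 2, -2, -1, 1, 3]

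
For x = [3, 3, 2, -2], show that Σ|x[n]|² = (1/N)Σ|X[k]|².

Time domain:
Σ|x[n]|² = |3|² + |3|² + |2|² + |-2|² = 26.0000

Frequency domain:
(1/4)Σ|X[k]|² = (1/4)(|6|² + |1-5i|² + |4|² + |1+5i|²) = (1/4)·104.0000 = 26.0000

Both sides agree, confirming Parseval's theorem.

Σ|x[n]|² = (1/N)Σ|X[k]|² = 26.0000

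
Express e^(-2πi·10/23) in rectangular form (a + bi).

ω_23^10 = e^(-2πi·10/23)
= cos(-2π·10/23) + i·sin(-2π·10/23)
= cos(-20π/23) + i·sin(-20π/23)

ω_23^10 = cos(-20π/23) + i·sin(-20π/23) = -0.9172-0.3984i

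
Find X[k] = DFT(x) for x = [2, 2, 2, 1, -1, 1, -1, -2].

X[k] = Σ(n=0 to 7) x[n] · ω_8^(nk)
where ω_8 = e^(-2πi/8)

Computing each X[k]:
X[0] = 4
X[1] = 1.5858-5.8284i
X[2] = -4i
X[3] = 4.4142+0.1716i
X[4] = 0
X[5] = 4.4142-0.1716i
X[6] = 4i
X[7] = 1.5858+5.8284i

X = [4, 1.5858-5.8284i, -4i, 4.4142+0.1716i, 0, 4.4142-0.1716i, 4i, 1.5858+5.8284i]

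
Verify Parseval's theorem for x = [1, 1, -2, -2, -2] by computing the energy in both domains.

Time domain:
Σ|x[n]|² = |1|² + |1|² + |-2|² + |-2|² + |-2|² = 14.0000

Frequency domain:
(1/5)Σ|X[k]|² = (1/5)(|-4|² + |3.9271-2.8532i|² + |0.5729-1.7634i|² + |0.5729+1.7634i|² + |3.9271+2.8532i|²) = (1/5)·70.0000 = 14.0000

Both sides agree, confirming Parseval's theorem.

Σ|x[n]|² = (1/N)Σ|X[k]|² = 14.0000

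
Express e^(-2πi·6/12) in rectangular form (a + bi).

ω_12^6 = e^(-2πi·6/12)
= cos(-2π·6/12) + i·sin(-2π·6/12)
= cos(-12π/12) + i·sin(-12π/12)

ω_12^6 = cos(-12π/12) + i·sin(-12π/12) = -1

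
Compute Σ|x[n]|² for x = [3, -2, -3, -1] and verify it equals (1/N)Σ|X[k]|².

Time domain:
Σ|x[n]|² = |3|² + |-2|² + |-3|² + |-1|² = 23.0000

Frequency domain:
(1/4)Σ|X[k]|² = (1/4)(|-3|² + |6+1i|² + |3|² + |6-1i|²) = (1/4)·92.0000 = 23.0000

Both sides agree, confirming Parseval's theorem.

Σ|x[n]|² = (1/N)Σ|X[k]|² = 23.0000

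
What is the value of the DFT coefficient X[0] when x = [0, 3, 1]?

X[0] = Σ(n=0 to 2) x[n] · ω_3^0 = Σ x[n]
= (0) + (3) + (1)

X[0] = 4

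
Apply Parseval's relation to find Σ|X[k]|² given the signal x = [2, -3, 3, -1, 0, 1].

Parseval: Σ|x[n]|² = (1/N)Σ|X[k]|², so Σ|X[k]|² = N·Σ|x[n]|² = 6·24.0000

Σ|X[k]|² = N·Σ|x[n]|² = 6·24.0000 = 144.0000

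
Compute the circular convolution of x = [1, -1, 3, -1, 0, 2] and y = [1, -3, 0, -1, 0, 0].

(x ⊛ y)[n] = Σ(m=0 to 5) x[m] · y[(n-m) mod 6]

Computing each output sample:
(x ⊛ y)[0] = -4
(x ⊛ y)[1] = -4
(x ⊛ y)[2] = 4
(x ⊛ y)[3] = -11
(x ⊛ y)[4] = 4
(x ⊛ y)[5] = -1

x ⊛ y = [-4, -4, 4, -11, 4, -1]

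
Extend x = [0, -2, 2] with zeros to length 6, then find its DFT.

Original 3-point DFT: [0, 3.4641i, -3.4641i]
Zero-padded 6-point DFT provides frequency interpolation.

DFT_6([x, 0, ...]) = [0, -2, 3.4641i, 4, -3.4641i, -2]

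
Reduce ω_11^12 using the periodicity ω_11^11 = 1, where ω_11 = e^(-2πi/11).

Since ω_11^11 = 1, powers reduce modulo 11.
12 mod 11 = 1
So ω_11^12 = ω_11^1 = e^(-2πi·1/11)

ω_11^12 = ω_11^1 = 0.8413-0.5406i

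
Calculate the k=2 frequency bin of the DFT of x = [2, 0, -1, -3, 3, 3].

X[2] = Σ(n=0 to 5) x[n] · ω_6^(2n) where ω_6 = e^(-2πi/6)
= (2)·ω_6^0 + (0)·ω_6^2 + (-1)·ω_6^4 + (-3)·ω_6^6 + (3)·ω_6^8 + (3)·ω_6^10

X[2] = -3.5000-0.8660i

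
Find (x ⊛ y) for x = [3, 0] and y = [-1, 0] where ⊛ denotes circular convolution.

(x ⊛ y)[n] = Σ(m=0 to 1) x[m] · y[(n-m) mod 2]

Computing each output sample:
(x ⊛ y)[0] = -3
(x ⊛ y)[1] = 0

x ⊛ y = [-3, 0]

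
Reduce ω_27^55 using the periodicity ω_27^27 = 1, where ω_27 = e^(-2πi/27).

Since ω_27^27 = 1, powers reduce modulo 27.
55 mod 27 = 1
So ω_27^55 = ω_27^1 = e^(-2πi·1/27)

ω_27^55 = ω_27^1 = 0.9730-0.2306i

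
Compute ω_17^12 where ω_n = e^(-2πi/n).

ω_17^12 = e^(-2πi·12/17)
= cos(-2π·12/17) + i·sin(-2π·12/17)
= cos(-24π/17) + i·sin(-24π/17)

ω_17^12 = cos(-24π/17) + i·sin(-24π/17) = -0.2737+0.9618i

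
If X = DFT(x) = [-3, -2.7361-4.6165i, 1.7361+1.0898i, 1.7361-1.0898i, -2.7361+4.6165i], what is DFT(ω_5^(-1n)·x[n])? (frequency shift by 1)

Modulation property: DFT(ω_5^(-1n)·x[n]) = X[(k-1) mod 5], so circularly shift X by 1 positions.

X[k-1] = [-2.7361+4.6165i, -3, -2.7361-4.6165i, 1.7361+1.0898i, 1.7361-1.0898i]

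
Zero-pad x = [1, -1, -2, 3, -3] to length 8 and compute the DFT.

Original 5-point DFT: [-2, -1.0451+1.0368i, 4.5451-5.9309i, 4.5451+5.9309i, -1.0451-1.0368i]
Zero-padded 8-point DFT provides frequency interpolation.

DFT_8([x, 0, ...]) = [-2, 1.1716+0.5858i, 4i, 6.8284-3.4142i, -6, 6.8284+3.4142i, -4i, 1.1716-0.5858i]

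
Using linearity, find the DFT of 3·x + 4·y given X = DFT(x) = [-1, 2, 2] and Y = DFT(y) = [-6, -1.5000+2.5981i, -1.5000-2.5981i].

By linearity: DFT(3x + 4y) = 3·DFT(x) + 4·DFT(y)
= 3·[-1, 2, 2] + 4·[-6, -1.5000+2.5981i, -1.5000-2.5981i]

Computing element-wise:
Z[0] = 3·(-1) + 4·(-6) = -27
Z[1] = 3·(2) + 4·(-1.5000+2.5981i) = 10.3924i
Z[2] = 3·(2) + 4·(-1.5000-2.5981i) = -10.3924i

DFT(3x + 4y) = 3·X + 4·Y = [-27, 10.3924i, -10.3924i]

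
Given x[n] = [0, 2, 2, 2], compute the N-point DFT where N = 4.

X[k] = Σ(n=0 to 3) x[n] · ω_4^(nk)
where ω_4 = e^(-2πi/4)

Computing each X[k]:
X[0] = 6
X[1] = -2
X[2] = -2
X[3] = -2

X = [6, -2, -2, -2]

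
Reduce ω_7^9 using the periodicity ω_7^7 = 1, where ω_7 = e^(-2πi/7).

Since ω_7^7 = 1, powers reduce modulo 7.
9 mod 7 = 2
So ω_7^9 = ω_7^2 = e^(-2πi·2/7)

ω_7^9 = ω_7^2 = -0.2225-0.9749i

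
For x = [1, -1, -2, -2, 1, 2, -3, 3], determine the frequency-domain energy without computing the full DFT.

Parseval: Σ|x[n]|² = (1/N)Σ|X[k]|², so Σ|X[k]|² = N·Σ|x[n]|² = 8·33.0000

Σ|X[k]|² = N·Σ|x[n]|² = 8·33.0000 = 264.0000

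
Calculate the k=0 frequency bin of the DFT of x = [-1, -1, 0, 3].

X[0] = Σ(n=0 to 3) x[n] · ω_4^0 = Σ x[n]
= (-1) + (-1) + (0) + (3)

X[0] = 1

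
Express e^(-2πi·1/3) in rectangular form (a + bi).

ω_3^1 = e^(-2πi·1/3)
= cos(-2π·1/3) + i·sin(-2π·1/3)
= cos(-2π/3) + i·sin(-2π/3)

ω_3^1 = cos(-2π/3) + i·sin(-2π/3) = -0.5000-0.8660i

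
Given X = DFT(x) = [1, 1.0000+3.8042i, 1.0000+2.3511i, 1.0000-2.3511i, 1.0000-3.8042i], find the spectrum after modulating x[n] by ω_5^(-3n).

Modulation property: DFT(ω_5^(-3n)·x[n]) = X[(k-3) mod 5], so circularly shift X by 3 positions.

X[k-3] = [1.0000+2.3511i, 1.0000-2.3511i, 1.0000-3.8042i, 1, 1.0000+3.8042i]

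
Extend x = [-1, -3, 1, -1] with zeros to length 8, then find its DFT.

Original 4-point DFT: [-4, -2+2i, 4, -2-2i]
Zero-padded 8-point DFT provides frequency interpolation.

DFT_8([x, 0, ...]) = [-4, -2.4142+1.8284i, -2+2i, 0.4142+3.8284i, 4, 0.4142-3.8284i, -2-2i, -2.4142-1.8284i]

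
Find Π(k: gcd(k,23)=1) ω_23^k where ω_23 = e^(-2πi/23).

The primitive 23rd roots of unity are ω_23^k for k coprime to 23: k ∈ {1, 2, 3, 4, 5, 6, 7, 8, 9, 10, 11, 12, 13, 14, 15, 16, 17, 18, 19, 20, 21, 22}
Their product equals the constant term of the cyclotomic polynomial Φ_23(x) up to sign.
For n ≥ 3, the product of all primitive nth roots of unity is 1. (For n=1 it is 1; for n=2 it is -1.)

1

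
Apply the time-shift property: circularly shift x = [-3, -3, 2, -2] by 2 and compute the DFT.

Time shift by 2: X_shifted[k] = ω_4^(2k) · X[k]
Shifted x = [2, -2, -3, -3]

DFT(x[n-2]) = [-6, 5-1i, 4, 5+1i]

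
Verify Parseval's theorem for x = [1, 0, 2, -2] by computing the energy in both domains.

Time domain:
Σ|x[n]|² = |1|² + |0|² + |2|² + |-2|² = 9.0000

Frequency domain:
(1/4)Σ|X[k]|² = (1/4)(|1|² + |-1-2i|² + |5|² + |-1+2i|²) = (1/4)·36.0000 = 9.0000

Both sides agree, confirming Parseval's theorem.

Σ|x[n]|² = (1/N)Σ|X[k]|² = 9.0000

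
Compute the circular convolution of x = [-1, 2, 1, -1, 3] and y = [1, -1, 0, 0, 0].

(x ⊛ y)[n] = Σ(m=0 to 4) x[m] · y[(n-m) mod 5]

Computing each output sample:
(x ⊛ y)[0] = -4
(x ⊛ y)[1] = 3
(x ⊛ y)[2] = -1
(x ⊛ y)[3] = -2
(x ⊛ y)[4] = 4

x ⊛ y = [-4, 3, -1, -2, 4]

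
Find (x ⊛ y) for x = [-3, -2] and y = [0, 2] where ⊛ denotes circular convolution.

(x ⊛ y)[n] = Σ(m=0 to 1) x[m] · y[(n-m) mod 2]

Computing each output sample:
(x ⊛ y)[0] = -4
(x ⊛ y)[1] = -6

x ⊛ y = [-4, -6]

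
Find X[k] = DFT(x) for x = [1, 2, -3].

X[k] = Σ(n=0 to 2) x[n] · ω_3^(nk)
where ω_3 = e^(-2πi/3)

Computing each X[k]:
X[0] = 0
X[1] = 1.5000-4.3301i
X[2] = 1.5000+4.3301i

X = [0, 1.5000-4.3301i, 1.5000+4.3301i]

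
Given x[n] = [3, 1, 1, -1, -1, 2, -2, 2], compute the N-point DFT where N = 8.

X[k] = Σ(n=0 to 7) x[n] · ω_8^(nk)
where ω_8 = e^(-2πi/8)

Computing each X[k]:
X[0] = 5
X[1] = 5.4142-0.1716i
X[2] = 3-2i
X[3] = 2.5858+5.8284i
X[4] = -3
X[5] = 2.5858-5.8284i
X[6] = 3+2i
X[7] = 5.4142+0.1716i

X = [5, 5.4142-0.1716i, 3-2i, 2.5858+5.8284i, -3, 2.5858-5.8284i, 3+2i, 5.4142+0.1716i]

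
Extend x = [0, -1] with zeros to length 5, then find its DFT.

Original 2-point DFT: [-1, 1]
Zero-padded 5-point DFT provides frequency interpolation.

DFT_5([x, 0, ...]) = [-1, -0.3090+0.9511i, 0.8090+0.5878i, 0.8090-0.5878i, -0.3090-0.9511i]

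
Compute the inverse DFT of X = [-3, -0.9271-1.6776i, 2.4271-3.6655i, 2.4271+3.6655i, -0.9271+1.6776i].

x[n] = (1/5) Σ(k=0 to 4) X[k] · e^(2πikn/5)

Computing each x[n]:
x[0] = 0
x[1] = 0
x[2] = -1
x[3] = 1
x[4] = -3

x = [0, 0, -1, 1, -3]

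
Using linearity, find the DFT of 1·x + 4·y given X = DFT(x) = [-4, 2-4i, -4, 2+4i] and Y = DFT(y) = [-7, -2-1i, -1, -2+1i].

By linearity: DFT(1x + 4y) = 1·DFT(x) + 4·DFT(y)
= 1·[-4, 2-4i, -4, 2+4i] + 4·[-7, -2-1i, -1, -2+1i]

Computing element-wise:
Z[0] = 1·(-4) + 4·(-7) = -32
Z[1] = 1·(2-4i) + 4·(-2-1i) = -6-8i
Z[2] = 1·(-4) + 4·(-1) = -8
Z[3] = 1·(2+4i) + 4·(-2+1i) = -6+8i

DFT(1x + 4y) = 1·X + 4·Y = [-32, -6-8i, -8, -6+8i]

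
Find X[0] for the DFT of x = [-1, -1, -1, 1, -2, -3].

X[0] = Σ(n=0 to 5) x[n] · ω_6^0 = Σ x[n]
= (-1) + (-1) + (-1) + (1) + (-2) + (-3)

X[0] = -7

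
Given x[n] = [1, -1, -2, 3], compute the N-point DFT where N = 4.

X[k] = Σ(n=0 to 3) x[n] · ω_4^(nk)
where ω_4 = e^(-2πi/4)

Computing each X[k]:
X[0] = 1
X[1] = 3+4i
X[2] = -3
X[3] = 3-4i

X = [1, 3+4i, -3, 3-4i]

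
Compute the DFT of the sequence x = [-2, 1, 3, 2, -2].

X[k] = Σ(n=0 to 4) x[n] · ω_5^(nk)
where ω_5 = e^(-2πi/5)

Computing each X[k]:
X[0] = 2
X[1] = -6.3541-3.4410i
X[2] = 0.3541-0.8123i
X[3] = 0.3541+0.8123i
X[4] = -6.3541+3.4410i

X = [2, -6.3541-3.4410i, 0.3541-0.8123i, 0.3541+0.8123i, -6.3541+3.4410i]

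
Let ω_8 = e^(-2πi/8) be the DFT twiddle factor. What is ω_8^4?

ω_8^4 = e^(-2πi·4/8)
= cos(-2π·4/8) + i·sin(-2π·4/8)
= cos(-8π/8) + i·sin(-8π/8)

ω_8^4 = cos(-8π/8) + i·sin(-8π/8) = -1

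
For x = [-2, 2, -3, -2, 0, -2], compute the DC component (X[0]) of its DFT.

X[0] = Σ(n=0 to 5) x[n] · ω_6^0 = Σ x[n]
= (-2) + (2) + (-3) + (-2) + (0) + (-2)

X[0] = -7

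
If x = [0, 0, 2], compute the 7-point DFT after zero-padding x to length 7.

Original 3-point DFT: [2, -1.0000+1.7321i, -1.0000-1.7321i]
Zero-padded 7-point DFT provides frequency interpolation.

DFT_7([x, 0, ...]) = [2, -0.4450-1.9499i, -1.8019+0.8678i, 1.2470+1.5637i, 1.2470-1.5637i, -1.8019-0.8678i, -0.4450+1.9499i]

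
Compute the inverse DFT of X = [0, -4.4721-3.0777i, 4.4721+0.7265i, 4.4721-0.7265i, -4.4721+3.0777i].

x[n] = (1/5) Σ(k=0 to 4) X[k] · e^(2πikn/5)

Computing each x[n]:
x[0] = 0
x[1] = -1
x[2] = 3
x[3] = 1
x[4] = -3

x = [0, -1, 3, 1, -3]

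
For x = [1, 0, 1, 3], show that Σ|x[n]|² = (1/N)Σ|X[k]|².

Time domain:
Σ|x[n]|² = |1|² + |0|² + |1|² + |3|² = 11.0000

Frequency domain:
(1/4)Σ|X[k]|² = (1/4)(|5|² + |3i|² + |-1|² + |-3i|²) = (1/4)·44.0000 = 11.0000

Both sides agree, confirming Parseval's theorem.

Σ|x[n]|² = (1/N)Σ|X[k]|² = 11.0000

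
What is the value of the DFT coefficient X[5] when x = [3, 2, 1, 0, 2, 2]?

X[5] = Σ(n=0 to 5) x[n] · ω_6^(5n) where ω_6 = e^(-2πi/6)
= (3)·ω_6^0 + (2)·ω_6^5 + (1)·ω_6^10 + (0)·ω_6^15 + (2)·ω_6^20 + (2)·ω_6^25

X[5] = 3.5000-0.8660i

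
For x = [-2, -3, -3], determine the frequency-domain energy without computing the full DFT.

Parseval: Σ|x[n]|² = (1/N)Σ|X[k]|², so Σ|X[k]|² = N·Σ|x[n]|² = 3·22.0000

Σ|X[k]|² = N·Σ|x[n]|² = 3·22.0000 = 66.0000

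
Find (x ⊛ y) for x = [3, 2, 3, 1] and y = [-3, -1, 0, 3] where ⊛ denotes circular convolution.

(x ⊛ y)[n] = Σ(m=0 to 3) x[m] · y[(n-m) mod 4]

Computing each output sample:
(x ⊛ y)[0] = -4
(x ⊛ y)[1] = 0
(x ⊛ y)[2] = -8
(x ⊛ y)[3] = 3

x ⊛ y = [-4, 0, -8, 3]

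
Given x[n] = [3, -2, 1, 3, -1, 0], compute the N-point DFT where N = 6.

X[k] = Σ(n=0 to 5) x[n] · ω_6^(nk)
where ω_6 = e^(-2πi/6)

Computing each X[k]:
X[0] = 4
X[1] = -1
X[2] = 7.0000+3.4641i
X[3] = 2
X[4] = 7.0000-3.4641i
X[5] = -1

X = [4, -1, 7.0000+3.4641i, 2, 7.0000-3.4641i, -1]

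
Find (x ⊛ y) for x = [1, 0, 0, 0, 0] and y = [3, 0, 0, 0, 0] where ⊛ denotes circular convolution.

(x ⊛ y)[n] = Σ(m=0 to 4) x[m] · y[(n-m) mod 5]

Computing each output sample:
(x ⊛ y)[0] = 3
(x ⊛ y)[1] = 0
(x ⊛ y)[2] = 0
(x ⊛ y)[3] = 0
(x ⊛ y)[4] = 0

x ⊛ y = [3, 0, 0, 0, 0]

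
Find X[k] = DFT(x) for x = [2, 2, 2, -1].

X[k] = Σ(n=0 to 3) x[n] · ω_4^(nk)
where ω_4 = e^(-2πi/4)

Computing each X[k]:
X[0] = 5
X[1] = -3i
X[2] = 3
X[3] = 3i

X = [5, -3i, 3, 3i]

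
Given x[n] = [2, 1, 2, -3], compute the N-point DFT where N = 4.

X[k] = Σ(n=0 to 3) x[n] · ω_4^(nk)
where ω_4 = e^(-2πi/4)

Computing each X[k]:
X[0] = 2
X[1] = -4i
X[2] = 6
X[3] = 4i

X = [2, -4i, 6, 4i]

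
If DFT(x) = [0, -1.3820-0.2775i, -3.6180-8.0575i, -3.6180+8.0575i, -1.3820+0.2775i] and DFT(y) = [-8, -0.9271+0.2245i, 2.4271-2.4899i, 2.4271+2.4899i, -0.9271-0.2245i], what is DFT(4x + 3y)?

By linearity: DFT(4x + 3y) = 4·DFT(x) + 3·DFT(y)
= 4·[0, -1.3820-0.2775i, -3.6180-8.0575i, -3.6180+8.0575i, -1.3820+0.2775i] + 3·[-8, -0.9271+0.2245i, 2.4271-2.4899i, 2.4271+2.4899i, -0.9271-0.2245i]

Computing element-wise:
Z[0] = 4·(0) + 3·(-8) = -24
Z[1] = 4·(-1.3820-0.2775i) + 3·(-0.9271+0.2245i) = -8.3093-0.4365i
Z[2] = 4·(-3.6180-8.0575i) + 3·(2.4271-2.4899i) = -7.1907-39.6997i
Z[3] = 4·(-3.6180+8.0575i) + 3·(2.4271+2.4899i) = -7.1907+39.6997i
Z[4] = 4·(-1.3820+0.2775i) + 3·(-0.9271-0.2245i) = -8.3093+0.4365i

DFT(4x + 3y) = 4·X + 3·Y = [-24, -8.3093-0.4365i, -7.1907-39.6997i, -7.1907+39.6997i, -8.3093+0.4365i]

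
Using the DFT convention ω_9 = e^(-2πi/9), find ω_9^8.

ω_9^8 = e^(-2πi·8/9)
= cos(-2π·8/9) + i·sin(-2π·8/9)
= cos(-16π/9) + i·sin(-16π/9)

ω_9^8 = cos(-16π/9) + i·sin(-16π/9) = 0.7660+0.6428i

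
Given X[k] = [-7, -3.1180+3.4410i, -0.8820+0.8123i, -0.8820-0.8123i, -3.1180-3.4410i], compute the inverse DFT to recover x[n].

x[n] = (1/5) Σ(k=0 to 4) X[k] · e^(2πikn/5)

Computing each x[n]:
x[0] = -3
x[1] = -3
x[2] = -1
x[3] = 0
x[4] = 0

x = [-3, -3, -1, 0, 0]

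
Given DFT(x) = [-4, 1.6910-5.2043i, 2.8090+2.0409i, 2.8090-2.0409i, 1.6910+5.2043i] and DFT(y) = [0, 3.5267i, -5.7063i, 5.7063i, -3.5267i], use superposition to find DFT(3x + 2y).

By linearity: DFT(3x + 2y) = 3·DFT(x) + 2·DFT(y)
= 3·[-4, 1.6910-5.2043i, 2.8090+2.0409i, 2.8090-2.0409i, 1.6910+5.2043i] + 2·[0, 3.5267i, -5.7063i, 5.7063i, -3.5267i]

Computing element-wise:
Z[0] = 3·(-4) + 2·(0) = -12
Z[1] = 3·(1.6910-5.2043i) + 2·(3.5267i) = 5.0730-8.5595i
Z[2] = 3·(2.8090+2.0409i) + 2·(-5.7063i) = 8.4270-5.2899i
Z[3] = 3·(2.8090-2.0409i) + 2·(5.7063i) = 8.4270+5.2899i
Z[4] = 3·(1.6910+5.2043i) + 2·(-3.5267i) = 5.0730+8.5595i

DFT(3x + 2y) = 3·X + 2·Y = [-12, 5.0730-8.5595i, 8.4270-5.2899i, 8.4270+5.2899i, 5.0730+8.5595i]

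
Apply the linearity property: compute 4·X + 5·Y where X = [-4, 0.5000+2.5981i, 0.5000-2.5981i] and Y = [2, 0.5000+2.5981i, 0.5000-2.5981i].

By linearity: DFT(4x + 5y) = 4·DFT(x) + 5·DFT(y)
= 4·[-4, 0.5000+2.5981i, 0.5000-2.5981i] + 5·[2, 0.5000+2.5981i, 0.5000-2.5981i]

Computing element-wise:
Z[0] = 4·(-4) + 5·(2) = -6
Z[1] = 4·(0.5000+2.5981i) + 5·(0.5000+2.5981i) = 4.5000+23.3829i
Z[2] = 4·(0.5000-2.5981i) + 5·(0.5000-2.5981i) = 4.5000-23.3829i

DFT(4x + 5y) = 4·X + 5·Y = [-6, 4.5000+23.3829i, 4.5000-23.3829i]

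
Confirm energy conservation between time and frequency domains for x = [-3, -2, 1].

Time domain:
Σ|x[n]|² = |-3|² + |-2|² + |1|² = 14.0000

Frequency domain:
(1/3)Σ|X[k]|² = (1/3)(|-4|² + |-2.5000+2.5981i|² + |-2.5000-2.5981i|²) = (1/3)·42.0000 = 14.0000

Both sides agree, confirming Parseval's theorem.

Σ|x[n]|² = (1/N)Σ|X[k]|² = 14.0000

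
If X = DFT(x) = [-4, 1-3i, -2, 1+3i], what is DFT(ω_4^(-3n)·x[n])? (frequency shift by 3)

Modulation property: DFT(ω_4^(-3n)·x[n]) = X[(k-3) mod 4], so circularly shift X by 3 positions.

X[k-3] = [1-3i, -2, 1+3i, -4]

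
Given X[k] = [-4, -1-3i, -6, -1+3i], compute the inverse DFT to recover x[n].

x[n] = (1/4) Σ(k=0 to 3) X[k] · e^(2πikn/4)

Computing each x[n]:
x[0] = -3
x[1] = 2
x[2] = -2
x[3] = -1

x = [-3, 2, -2, -1]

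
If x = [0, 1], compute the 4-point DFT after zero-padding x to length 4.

Original 2-point DFT: [1, -1]
Zero-padded 4-point DFT provides frequency interpolation.

DFT_4([x, 0, ...]) = [1, -1i, -1, 1i]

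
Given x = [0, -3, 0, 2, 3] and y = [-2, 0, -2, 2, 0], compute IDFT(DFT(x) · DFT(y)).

(x ⊛ y)[n] = Σ(m=0 to 4) x[m] · y[(n-m) mod 5]

Computing each output sample:
(x ⊛ y)[0] = -4
(x ⊛ y)[1] = 4
(x ⊛ y)[2] = 6
(x ⊛ y)[3] = 2
(x ⊛ y)[4] = -12

x ⊛ y = [-4, 4, 6, 2, -12]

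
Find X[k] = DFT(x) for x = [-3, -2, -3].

X[k] = Σ(n=0 to 2) x[n] · ω_3^(nk)
where ω_3 = e^(-2πi/3)

Computing each X[k]:
X[0] = -8
X[1] = -0.5000-0.8660i
X[2] = -0.5000+0.8660i

X = [-8, -0.5000-0.8660i, -0.5000+0.8660i]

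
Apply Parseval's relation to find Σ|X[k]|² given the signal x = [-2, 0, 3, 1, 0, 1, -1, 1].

Parseval: Σ|x[n]|² = (1/N)Σ|X[k]|², so Σ|X[k]|² = N·Σ|x[n]|² = 8·17.0000

Σ|X[k]|² = N·Σ|x[n]|² = 8·17.0000 = 136.0000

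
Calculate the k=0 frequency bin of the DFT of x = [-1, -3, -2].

X[0] = Σ(n=0 to 2) x[n] · ω_3^0 = Σ x[n]
= (-1) + (-3) + (-2)

X[0] = -6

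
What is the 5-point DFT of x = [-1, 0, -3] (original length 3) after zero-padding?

Original 3-point DFT: [-4, 0.5000-2.5981i, 0.5000+2.5981i]
Zero-padded 5-point DFT provides frequency interpolation.

DFT_5([x, 0, ...]) = [-4, 1.4271+1.7634i, -1.9271-2.8532i, -1.9271+2.8532i, 1.4271-1.7634i]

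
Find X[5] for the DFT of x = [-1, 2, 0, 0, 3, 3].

X[5] = Σ(n=0 to 5) x[n] · ω_6^(5n) where ω_6 = e^(-2πi/6)
= (-1)·ω_6^0 + (2)·ω_6^5 + (0)·ω_6^10 + (0)·ω_6^15 + (3)·ω_6^20 + (3)·ω_6^25

X[5] = -3.4641i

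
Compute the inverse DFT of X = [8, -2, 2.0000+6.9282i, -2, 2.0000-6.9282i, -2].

x[n] = (1/6) Σ(k=0 to 5) X[k] · e^(2πikn/6)

Computing each x[n]:
x[0] = 1
x[1] = -1
x[2] = 3
x[3] = 3
x[4] = -1
x[5] = 3

x = [1, -1, 3, 3, -1, 3]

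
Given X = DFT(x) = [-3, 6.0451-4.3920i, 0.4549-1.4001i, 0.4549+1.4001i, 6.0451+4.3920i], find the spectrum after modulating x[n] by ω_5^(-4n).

Modulation property: DFT(ω_5^(-4n)·x[n]) = X[(k-4) mod 5], so circularly shift X by 4 positions.

X[k-4] = [6.0451-4.3920i, 0.4549-1.4001i, 0.4549+1.4001i, 6.0451+4.3920i, -3]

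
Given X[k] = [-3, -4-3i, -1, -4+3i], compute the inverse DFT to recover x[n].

x[n] = (1/4) Σ(k=0 to 3) X[k] · e^(2πikn/4)

Computing each x[n]:
x[0] = -3
x[1] = 1
x[2] = 1
x[3] = -2

x = [-3, 1, 1, -2]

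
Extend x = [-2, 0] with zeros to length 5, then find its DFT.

Original 2-point DFT: [-2, -2]
Zero-padded 5-point DFT provides frequency interpolation.

DFT_5([x, 0, ...]) = [-2, -2, -2, -2, -2]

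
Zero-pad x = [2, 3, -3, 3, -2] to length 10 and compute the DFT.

Original 5-point DFT: [3, 2.3090-1.2286i, 1.1910-8.6453i, 1.1910+8.6453i, 2.3090+1.2286i]
Zero-padded 10-point DFT provides frequency interpolation.

DFT_10([x, 0, ...]) = [3, 4.1910-0.5878i, 2.3090-1.2286i, 5.3090-0.9511i, 1.1910-8.6453i, -9, 1.1910+8.6453i, 5.3090+0.9511i, 2.3090+1.2286i, 4.1910+0.5878i]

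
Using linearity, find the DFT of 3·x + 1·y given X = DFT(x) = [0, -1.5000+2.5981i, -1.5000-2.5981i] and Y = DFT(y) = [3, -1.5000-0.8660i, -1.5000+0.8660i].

By linearity: DFT(3x + 1y) = 3·DFT(x) + 1·DFT(y)
= 3·[0, -1.5000+2.5981i, -1.5000-2.5981i] + 1·[3, -1.5000-0.8660i, -1.5000+0.8660i]

Computing element-wise:
Z[0] = 3·(0) + 1·(3) = 3
Z[1] = 3·(-1.5000+2.5981i) + 1·(-1.5000-0.8660i) = -6.0000+6.9283i
Z[2] = 3·(-1.5000-2.5981i) + 1·(-1.5000+0.8660i) = -6.0000-6.9283i

DFT(3x + 1y) = 3·X + 1·Y = [3, -6.0000+6.9283i, -6.0000-6.9283i]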